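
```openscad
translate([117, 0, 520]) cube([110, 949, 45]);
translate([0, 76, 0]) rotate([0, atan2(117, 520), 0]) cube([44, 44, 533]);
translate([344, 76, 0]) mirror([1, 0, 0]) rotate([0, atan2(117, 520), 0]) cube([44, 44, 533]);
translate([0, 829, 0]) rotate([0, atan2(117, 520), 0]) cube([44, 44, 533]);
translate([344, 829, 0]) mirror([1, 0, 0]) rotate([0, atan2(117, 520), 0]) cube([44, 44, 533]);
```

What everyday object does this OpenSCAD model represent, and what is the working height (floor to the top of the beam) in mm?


A sawhorse. The overall height is 565 mm.

A beam across two mirrored pairs of raked legs — a sawhorse. The beam's underside is at z = 520 (matching the legs' vertical rise in atan2(117, 520)) and the beam is 45 mm tall, so its top is at 520 + 45 = 565 mm. The raked legs top out at the beam's underside, so that is the highest point.


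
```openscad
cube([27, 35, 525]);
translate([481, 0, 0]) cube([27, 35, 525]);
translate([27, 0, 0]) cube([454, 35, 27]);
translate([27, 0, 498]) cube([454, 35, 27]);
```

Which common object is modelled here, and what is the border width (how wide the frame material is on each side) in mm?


A picture frame. The border width is 27 mm.

Four thin pieces enclosing a rectangular opening — a picture frame. The two full-height stiles are 525 mm tall; the top rail sits at z = 498 and is 27 mm tall, so the border above the opening is 525 − 498 = 27 mm, matching the stile x-width.


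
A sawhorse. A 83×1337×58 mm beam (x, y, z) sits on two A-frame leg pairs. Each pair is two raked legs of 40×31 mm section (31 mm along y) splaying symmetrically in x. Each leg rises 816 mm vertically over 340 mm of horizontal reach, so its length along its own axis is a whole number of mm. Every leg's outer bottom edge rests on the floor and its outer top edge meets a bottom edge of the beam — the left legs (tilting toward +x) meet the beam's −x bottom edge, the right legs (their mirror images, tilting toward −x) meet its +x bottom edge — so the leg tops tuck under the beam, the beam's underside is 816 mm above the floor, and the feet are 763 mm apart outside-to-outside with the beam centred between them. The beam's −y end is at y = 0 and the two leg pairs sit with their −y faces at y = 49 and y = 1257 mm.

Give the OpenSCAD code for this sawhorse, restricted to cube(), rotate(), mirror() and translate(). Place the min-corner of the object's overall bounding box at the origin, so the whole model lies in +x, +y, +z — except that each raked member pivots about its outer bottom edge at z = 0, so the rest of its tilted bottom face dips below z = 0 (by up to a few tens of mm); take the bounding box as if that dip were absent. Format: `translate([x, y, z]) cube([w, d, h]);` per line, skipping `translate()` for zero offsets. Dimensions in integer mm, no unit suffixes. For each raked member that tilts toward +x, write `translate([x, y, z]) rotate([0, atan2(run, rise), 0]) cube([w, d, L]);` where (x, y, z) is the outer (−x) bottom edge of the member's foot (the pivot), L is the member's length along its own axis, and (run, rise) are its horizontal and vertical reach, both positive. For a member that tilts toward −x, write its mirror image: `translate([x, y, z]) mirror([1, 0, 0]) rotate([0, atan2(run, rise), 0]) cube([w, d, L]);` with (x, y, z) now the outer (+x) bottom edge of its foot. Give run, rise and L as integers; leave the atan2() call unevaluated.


translate([340, 0, 816]) cube([83, 1337, 58]);
translate([0, 49, 0]) rotate([0, atan2(340, 816), 0]) cube([40, 31, 884]);
translate([763, 49, 0]) mirror([1, 0, 0]) rotate([0, atan2(340, 816), 0]) cube([40, 31, 884]);
translate([0, 1257, 0]) rotate([0, atan2(340, 816), 0]) cube([40, 31, 884]);
translate([763, 1257, 0]) mirror([1, 0, 0]) rotate([0, atan2(340, 816), 0]) cube([40, 31, 884]);


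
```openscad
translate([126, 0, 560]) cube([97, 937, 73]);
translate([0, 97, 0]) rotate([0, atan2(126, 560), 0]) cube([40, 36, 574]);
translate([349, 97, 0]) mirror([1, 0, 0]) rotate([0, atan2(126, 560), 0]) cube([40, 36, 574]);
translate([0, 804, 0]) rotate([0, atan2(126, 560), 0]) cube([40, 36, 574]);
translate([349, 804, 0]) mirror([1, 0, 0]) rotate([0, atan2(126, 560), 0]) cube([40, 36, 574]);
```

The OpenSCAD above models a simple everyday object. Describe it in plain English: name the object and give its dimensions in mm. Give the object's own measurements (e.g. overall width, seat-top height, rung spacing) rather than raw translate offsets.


A sawhorse. A 97×937×73 mm beam (x, y, z) sits on two A-frame leg pairs. Each pair is two raked legs of 40×36 mm section (36 mm along y) splaying symmetrically in x. Each leg rises 560 mm vertically over 126 mm of horizontal reach and is 574 mm long along its own axis. Every leg's outer bottom edge rests on the floor and its outer top edge meets a bottom edge of the beam — the left legs (tilting toward +x) meet the beam's −x bottom edge, the right legs (their mirror images, tilting toward −x) meet its +x bottom edge — so the leg tops tuck under the beam, the beam's underside is 560 mm above the floor, and the feet are 349 mm apart outside-to-outside with the beam centred between them. The two leg pairs are set in 97 mm from either end of the beam.


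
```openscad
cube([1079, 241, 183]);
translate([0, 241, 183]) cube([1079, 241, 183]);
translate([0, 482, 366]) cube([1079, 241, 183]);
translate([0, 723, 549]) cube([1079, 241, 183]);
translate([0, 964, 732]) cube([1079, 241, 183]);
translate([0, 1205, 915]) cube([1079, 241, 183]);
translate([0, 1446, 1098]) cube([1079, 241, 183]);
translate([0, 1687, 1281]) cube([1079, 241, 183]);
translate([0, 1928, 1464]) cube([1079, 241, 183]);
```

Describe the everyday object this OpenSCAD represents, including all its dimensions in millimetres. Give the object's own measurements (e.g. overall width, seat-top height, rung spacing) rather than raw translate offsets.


A straight staircase of 9 solid steps. Each step is 1079 mm wide (x), 241 mm deep (y, the going) and 183 mm tall (the rise). The first step rests on the floor; each subsequent step sits one going further in +y and one rise higher in +z, directly behind and above the previous step with no overlap.


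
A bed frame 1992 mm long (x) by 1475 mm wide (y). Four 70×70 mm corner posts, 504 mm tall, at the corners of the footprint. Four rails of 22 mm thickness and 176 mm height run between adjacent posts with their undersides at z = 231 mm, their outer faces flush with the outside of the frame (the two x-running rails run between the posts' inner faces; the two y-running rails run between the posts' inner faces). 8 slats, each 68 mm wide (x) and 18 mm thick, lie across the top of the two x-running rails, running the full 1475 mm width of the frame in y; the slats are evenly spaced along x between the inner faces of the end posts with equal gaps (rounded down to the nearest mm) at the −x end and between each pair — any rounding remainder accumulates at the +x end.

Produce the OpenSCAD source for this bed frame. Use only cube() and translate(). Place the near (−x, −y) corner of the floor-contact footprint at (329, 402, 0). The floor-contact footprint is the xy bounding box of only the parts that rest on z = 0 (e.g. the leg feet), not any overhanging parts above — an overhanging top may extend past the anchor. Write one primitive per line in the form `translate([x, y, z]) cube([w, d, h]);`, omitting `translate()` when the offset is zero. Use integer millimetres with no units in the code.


// slat z = rail_z + rail_h = 231 + 176 = 407
// slat gap = ⌊(1852 − 8·68) / 9⌋ = 145
translate([329, 402, 0]) cube([70, 70, 504]);
translate([329, 1807, 0]) cube([70, 70, 504]);
translate([2251, 402, 0]) cube([70, 70, 504]);
translate([2251, 1807, 0]) cube([70, 70, 504]);
translate([399, 402, 231]) cube([1852, 22, 176]);
translate([399, 1855, 231]) cube([1852, 22, 176]);
translate([329, 472, 231]) cube([22, 1335, 176]);
translate([2299, 472, 231]) cube([22, 1335, 176]);
translate([544, 402, 407]) cube([68, 1475, 18]);
translate([757, 402, 407]) cube([68, 1475, 18]);
translate([970, 402, 407]) cube([68, 1475, 18]);
translate([1183, 402, 407]) cube([68, 1475, 18]);
translate([1396, 402, 407]) cube([68, 1475, 18]);
translate([1609, 402, 407]) cube([68, 1475, 18]);
translate([1822, 402, 407]) cube([68, 1475, 18]);
translate([2035, 402, 407]) cube([68, 1475, 18]);


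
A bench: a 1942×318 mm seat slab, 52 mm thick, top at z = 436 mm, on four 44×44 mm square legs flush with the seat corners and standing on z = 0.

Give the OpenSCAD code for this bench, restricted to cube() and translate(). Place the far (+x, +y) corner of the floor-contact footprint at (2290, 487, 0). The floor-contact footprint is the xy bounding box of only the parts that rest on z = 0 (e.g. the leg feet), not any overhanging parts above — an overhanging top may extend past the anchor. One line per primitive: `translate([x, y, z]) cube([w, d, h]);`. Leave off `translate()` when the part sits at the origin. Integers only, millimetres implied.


// leg_h = 436 − 52 = 384
translate([348, 169, 384]) cube([1942, 318, 52]);
translate([348, 169, 0]) cube([44, 44, 384]);
translate([348, 443, 0]) cube([44, 44, 384]);
translate([2246, 169, 0]) cube([44, 44, 384]);
translate([2246, 443, 0]) cube([44, 44, 384]);


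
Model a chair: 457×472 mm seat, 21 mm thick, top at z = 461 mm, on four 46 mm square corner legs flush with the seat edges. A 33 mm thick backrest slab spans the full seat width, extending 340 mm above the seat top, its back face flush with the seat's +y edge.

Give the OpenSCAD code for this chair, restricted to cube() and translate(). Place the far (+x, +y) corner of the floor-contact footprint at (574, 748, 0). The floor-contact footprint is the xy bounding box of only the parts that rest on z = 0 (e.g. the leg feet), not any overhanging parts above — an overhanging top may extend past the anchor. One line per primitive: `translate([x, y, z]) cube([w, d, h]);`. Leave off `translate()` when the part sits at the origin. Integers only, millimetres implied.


translate([117, 276, 440]) cube([457, 472, 21]);
translate([117, 276, 0]) cube([46, 46, 440]);
translate([528, 276, 0]) cube([46, 46, 440]);
translate([117, 702, 0]) cube([46, 46, 440]);
translate([528, 702, 0]) cube([46, 46, 440]);
translate([117, 715, 461]) cube([457, 33, 340]);


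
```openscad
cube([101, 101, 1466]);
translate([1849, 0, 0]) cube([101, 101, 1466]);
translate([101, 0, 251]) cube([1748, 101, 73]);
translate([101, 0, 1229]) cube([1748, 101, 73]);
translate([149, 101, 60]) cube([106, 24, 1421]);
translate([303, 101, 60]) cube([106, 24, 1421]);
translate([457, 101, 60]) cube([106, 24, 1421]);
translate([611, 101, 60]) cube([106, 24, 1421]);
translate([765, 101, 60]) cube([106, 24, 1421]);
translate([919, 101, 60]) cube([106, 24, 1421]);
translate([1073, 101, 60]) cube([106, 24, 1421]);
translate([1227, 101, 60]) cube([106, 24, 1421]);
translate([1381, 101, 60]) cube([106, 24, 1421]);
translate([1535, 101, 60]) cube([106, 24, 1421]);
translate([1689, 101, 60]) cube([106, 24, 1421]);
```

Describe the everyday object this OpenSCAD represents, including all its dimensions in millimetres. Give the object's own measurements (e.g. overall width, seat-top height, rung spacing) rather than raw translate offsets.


A fence section. Two 101×101 mm posts, 1466 mm tall, stand on the floor with a clear span of 1748 mm between their inner faces. Two horizontal rails of 101×73 mm section span the gap between the posts with their undersides at z = 251 mm and z = 1229 mm, flush with the posts' −y face. 11 pickets, each 106 mm wide, 24 mm thick and 1421 mm tall, are fixed to the +y face of the rails with their bottoms at z = 60 mm, spaced across the span with a 48 mm gap after the −x post and between neighbouring pickets, with 54 mm left before the +x post.


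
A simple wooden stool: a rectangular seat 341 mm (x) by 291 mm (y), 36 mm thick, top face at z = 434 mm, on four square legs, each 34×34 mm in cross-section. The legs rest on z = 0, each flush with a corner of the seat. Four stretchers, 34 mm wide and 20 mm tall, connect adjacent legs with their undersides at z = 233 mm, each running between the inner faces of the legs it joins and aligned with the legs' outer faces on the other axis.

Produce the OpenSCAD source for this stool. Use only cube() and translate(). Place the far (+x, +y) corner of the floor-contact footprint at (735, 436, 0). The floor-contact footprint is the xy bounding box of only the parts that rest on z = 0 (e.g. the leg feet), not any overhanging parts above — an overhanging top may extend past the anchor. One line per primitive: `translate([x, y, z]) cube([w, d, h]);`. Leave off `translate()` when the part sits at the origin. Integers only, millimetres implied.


// leg_h = 434 - 36 = 398
// stretcher span = 341 - 2*34 = 273
translate([394, 145, 398]) cube([341, 291, 36]);
translate([394, 145, 0]) cube([34, 34, 398]);
translate([701, 145, 0]) cube([34, 34, 398]);
translate([394, 402, 0]) cube([34, 34, 398]);
translate([701, 402, 0]) cube([34, 34, 398]);
translate([428, 145, 233]) cube([273, 34, 20]);
translate([428, 402, 233]) cube([273, 34, 20]);
translate([394, 179, 233]) cube([34, 223, 20]);
translate([701, 179, 233]) cube([34, 223, 20]);


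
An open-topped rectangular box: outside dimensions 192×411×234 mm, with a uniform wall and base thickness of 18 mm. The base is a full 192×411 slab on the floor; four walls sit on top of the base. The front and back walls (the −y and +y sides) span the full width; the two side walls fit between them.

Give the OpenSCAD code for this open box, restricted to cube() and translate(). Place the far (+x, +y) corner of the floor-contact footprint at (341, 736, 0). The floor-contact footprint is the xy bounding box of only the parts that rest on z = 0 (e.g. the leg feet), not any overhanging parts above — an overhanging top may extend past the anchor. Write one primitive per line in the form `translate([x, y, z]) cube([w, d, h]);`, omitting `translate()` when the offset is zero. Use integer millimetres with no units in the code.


translate([149, 325, 0]) cube([192, 411, 18]);
translate([149, 325, 18]) cube([192, 18, 216]);
translate([149, 718, 18]) cube([192, 18, 216]);
translate([149, 343, 18]) cube([18, 375, 216]);
translate([323, 343, 18]) cube([18, 375, 216]);


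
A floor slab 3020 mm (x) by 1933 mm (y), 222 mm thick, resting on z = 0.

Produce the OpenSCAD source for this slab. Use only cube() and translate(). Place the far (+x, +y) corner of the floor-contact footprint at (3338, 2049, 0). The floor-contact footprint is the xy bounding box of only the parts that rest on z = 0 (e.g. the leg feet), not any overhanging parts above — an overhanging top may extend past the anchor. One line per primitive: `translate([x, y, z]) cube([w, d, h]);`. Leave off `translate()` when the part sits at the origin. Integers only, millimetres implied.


translate([318, 116, 0]) cube([3020, 1933, 222]);


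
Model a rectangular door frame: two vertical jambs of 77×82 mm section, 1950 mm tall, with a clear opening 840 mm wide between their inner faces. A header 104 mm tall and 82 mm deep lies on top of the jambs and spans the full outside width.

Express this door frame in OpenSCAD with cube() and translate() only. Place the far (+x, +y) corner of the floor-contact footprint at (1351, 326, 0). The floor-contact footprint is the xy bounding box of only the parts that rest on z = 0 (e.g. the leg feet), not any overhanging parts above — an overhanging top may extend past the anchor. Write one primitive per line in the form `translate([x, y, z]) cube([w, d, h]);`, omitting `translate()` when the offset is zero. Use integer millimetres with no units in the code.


translate([357, 244, 0]) cube([77, 82, 1950]);
translate([1274, 244, 0]) cube([77, 82, 1950]);
translate([357, 244, 1950]) cube([994, 82, 104]);


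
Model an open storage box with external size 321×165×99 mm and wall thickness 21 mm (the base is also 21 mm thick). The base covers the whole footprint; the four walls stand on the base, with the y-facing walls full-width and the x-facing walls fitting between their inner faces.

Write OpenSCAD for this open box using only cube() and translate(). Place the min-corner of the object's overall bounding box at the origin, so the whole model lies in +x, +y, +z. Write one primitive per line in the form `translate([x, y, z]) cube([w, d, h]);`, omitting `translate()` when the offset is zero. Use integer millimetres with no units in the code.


cube([321, 165, 21]);
translate([0, 0, 21]) cube([321, 21, 78]);
translate([0, 144, 21]) cube([321, 21, 78]);
translate([0, 21, 21]) cube([21, 123, 78]);
translate([300, 21, 21]) cube([21, 123, 78]);


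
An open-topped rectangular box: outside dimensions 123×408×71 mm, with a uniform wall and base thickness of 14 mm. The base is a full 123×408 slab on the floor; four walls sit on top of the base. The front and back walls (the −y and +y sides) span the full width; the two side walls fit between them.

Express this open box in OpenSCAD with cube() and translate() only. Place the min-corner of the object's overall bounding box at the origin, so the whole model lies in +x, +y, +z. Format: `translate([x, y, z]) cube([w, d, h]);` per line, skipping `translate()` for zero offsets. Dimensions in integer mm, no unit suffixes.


cube([123, 408, 14]);
translate([0, 0, 14]) cube([123, 14, 57]);
translate([0, 394, 14]) cube([123, 14, 57]);
translate([0, 14, 14]) cube([14, 380, 57]);
translate([109, 14, 14]) cube([14, 380, 57]);


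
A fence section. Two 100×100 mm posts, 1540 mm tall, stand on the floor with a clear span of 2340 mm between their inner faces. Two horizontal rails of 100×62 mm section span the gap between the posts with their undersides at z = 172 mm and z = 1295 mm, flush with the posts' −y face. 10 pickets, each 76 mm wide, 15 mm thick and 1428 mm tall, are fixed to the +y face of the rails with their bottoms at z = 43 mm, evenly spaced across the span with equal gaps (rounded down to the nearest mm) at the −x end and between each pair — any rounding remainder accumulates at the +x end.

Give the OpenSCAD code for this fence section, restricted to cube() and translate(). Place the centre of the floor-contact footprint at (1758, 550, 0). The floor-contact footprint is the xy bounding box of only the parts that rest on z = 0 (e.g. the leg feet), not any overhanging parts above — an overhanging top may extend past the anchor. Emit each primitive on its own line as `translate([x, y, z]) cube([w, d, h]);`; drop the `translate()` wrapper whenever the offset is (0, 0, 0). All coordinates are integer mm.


translate([488, 500, 0]) cube([100, 100, 1540]);
translate([2928, 500, 0]) cube([100, 100, 1540]);
translate([588, 500, 172]) cube([2340, 100, 62]);
translate([588, 500, 1295]) cube([2340, 100, 62]);
translate([731, 600, 43]) cube([76, 15, 1428]);
translate([950, 600, 43]) cube([76, 15, 1428]);
translate([1169, 600, 43]) cube([76, 15, 1428]);
translate([1388, 600, 43]) cube([76, 15, 1428]);
translate([1607, 600, 43]) cube([76, 15, 1428]);
translate([1826, 600, 43]) cube([76, 15, 1428]);
translate([2045, 600, 43]) cube([76, 15, 1428]);
translate([2264, 600, 43]) cube([76, 15, 1428]);
translate([2483, 600, 43]) cube([76, 15, 1428]);
translate([2702, 600, 43]) cube([76, 15, 1428]);


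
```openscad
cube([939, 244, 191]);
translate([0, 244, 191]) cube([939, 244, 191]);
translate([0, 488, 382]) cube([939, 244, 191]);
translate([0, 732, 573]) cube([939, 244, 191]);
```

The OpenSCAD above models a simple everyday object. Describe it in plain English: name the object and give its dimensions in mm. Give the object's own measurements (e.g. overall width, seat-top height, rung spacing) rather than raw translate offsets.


A straight staircase of 4 solid steps. Each step is 939 mm wide (x), 244 mm deep (y, the going) and 191 mm tall (the rise). The first step rests on the floor; each subsequent step sits one going further in +y and one rise higher in +z, directly behind and above the previous step with no overlap.


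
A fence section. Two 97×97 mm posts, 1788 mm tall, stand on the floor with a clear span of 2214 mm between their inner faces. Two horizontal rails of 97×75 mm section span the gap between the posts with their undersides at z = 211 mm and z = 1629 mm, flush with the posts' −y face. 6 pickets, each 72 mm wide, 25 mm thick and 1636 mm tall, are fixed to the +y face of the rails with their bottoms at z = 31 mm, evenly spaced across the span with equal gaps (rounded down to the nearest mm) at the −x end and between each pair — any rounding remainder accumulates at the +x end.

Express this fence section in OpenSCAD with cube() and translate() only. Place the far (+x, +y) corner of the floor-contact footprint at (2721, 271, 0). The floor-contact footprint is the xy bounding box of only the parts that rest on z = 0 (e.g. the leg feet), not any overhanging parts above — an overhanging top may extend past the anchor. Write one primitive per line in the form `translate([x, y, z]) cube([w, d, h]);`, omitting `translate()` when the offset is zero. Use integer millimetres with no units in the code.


translate([313, 174, 0]) cube([97, 97, 1788]);
translate([2624, 174, 0]) cube([97, 97, 1788]);
translate([410, 174, 211]) cube([2214, 97, 75]);
translate([410, 174, 1629]) cube([2214, 97, 75]);
translate([664, 271, 31]) cube([72, 25, 1636]);
translate([990, 271, 31]) cube([72, 25, 1636]);
translate([1316, 271, 31]) cube([72, 25, 1636]);
translate([1642, 271, 31]) cube([72, 25, 1636]);
translate([1968, 271, 31]) cube([72, 25, 1636]);
translate([2294, 271, 31]) cube([72, 25, 1636]);


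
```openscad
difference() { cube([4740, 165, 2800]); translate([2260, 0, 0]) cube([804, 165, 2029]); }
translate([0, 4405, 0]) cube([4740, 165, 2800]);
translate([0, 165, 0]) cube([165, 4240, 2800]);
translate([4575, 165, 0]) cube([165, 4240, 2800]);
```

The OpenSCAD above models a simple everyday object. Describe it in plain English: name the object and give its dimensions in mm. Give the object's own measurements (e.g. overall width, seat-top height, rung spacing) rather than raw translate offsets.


A single room: four walls, each 2800 mm tall and 165 mm thick, enclosing an outside footprint 4740×4570 mm (x × y), no floor or roof. The front and back walls (−y and +y sides) run the full x-width; the side walls fit between their inner faces. A door opening 804 mm wide and 2029 mm tall is cut through the front wall from the floor up, its −x edge 2260 mm from the wall's −x end.


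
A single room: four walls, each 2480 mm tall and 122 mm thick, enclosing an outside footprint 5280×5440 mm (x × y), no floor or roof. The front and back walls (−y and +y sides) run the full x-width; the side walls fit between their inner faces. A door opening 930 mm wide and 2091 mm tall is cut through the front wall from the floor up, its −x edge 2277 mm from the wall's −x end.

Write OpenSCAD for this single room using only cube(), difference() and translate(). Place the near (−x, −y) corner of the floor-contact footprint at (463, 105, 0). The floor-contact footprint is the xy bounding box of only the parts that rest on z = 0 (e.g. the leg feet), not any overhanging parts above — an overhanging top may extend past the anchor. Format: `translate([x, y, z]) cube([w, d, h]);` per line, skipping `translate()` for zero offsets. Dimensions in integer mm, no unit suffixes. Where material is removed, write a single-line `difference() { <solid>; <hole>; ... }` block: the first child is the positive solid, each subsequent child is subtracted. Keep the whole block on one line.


difference() { translate([463, 105, 0]) cube([5280, 122, 2480]); translate([2740, 105, 0]) cube([930, 122, 2091]); }
translate([463, 5423, 0]) cube([5280, 122, 2480]);
translate([463, 227, 0]) cube([122, 5196, 2480]);
translate([5621, 227, 0]) cube([122, 5196, 2480]);


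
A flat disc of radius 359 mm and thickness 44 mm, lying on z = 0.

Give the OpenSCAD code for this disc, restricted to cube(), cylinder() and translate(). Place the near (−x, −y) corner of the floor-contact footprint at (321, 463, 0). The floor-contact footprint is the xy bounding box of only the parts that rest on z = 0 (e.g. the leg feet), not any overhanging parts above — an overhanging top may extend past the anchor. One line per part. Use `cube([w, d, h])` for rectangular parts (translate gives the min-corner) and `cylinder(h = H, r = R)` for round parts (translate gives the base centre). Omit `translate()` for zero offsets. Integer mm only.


translate([680, 822, 0]) cylinder(h = 44, r = 359);


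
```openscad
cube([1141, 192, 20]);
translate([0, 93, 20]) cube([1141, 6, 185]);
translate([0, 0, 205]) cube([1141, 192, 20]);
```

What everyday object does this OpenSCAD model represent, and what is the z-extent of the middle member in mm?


An I-beam. The web height is 185 mm.

Two wide flanges with a thin centred web — an I-beam. Overall 225 mm minus two 20 mm flanges gives a web of 225 − 2·20 = 185 mm.


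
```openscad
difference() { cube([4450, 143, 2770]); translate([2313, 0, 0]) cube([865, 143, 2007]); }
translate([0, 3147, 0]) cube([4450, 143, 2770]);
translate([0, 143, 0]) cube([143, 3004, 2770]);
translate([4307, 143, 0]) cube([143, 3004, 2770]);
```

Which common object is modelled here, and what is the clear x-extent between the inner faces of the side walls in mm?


A single room. The interior width is 4164 mm.

Four walls enclosing a rectangle with a door in the front wall — a room. Outside width 4450 minus two 143 mm walls gives 4164 mm.


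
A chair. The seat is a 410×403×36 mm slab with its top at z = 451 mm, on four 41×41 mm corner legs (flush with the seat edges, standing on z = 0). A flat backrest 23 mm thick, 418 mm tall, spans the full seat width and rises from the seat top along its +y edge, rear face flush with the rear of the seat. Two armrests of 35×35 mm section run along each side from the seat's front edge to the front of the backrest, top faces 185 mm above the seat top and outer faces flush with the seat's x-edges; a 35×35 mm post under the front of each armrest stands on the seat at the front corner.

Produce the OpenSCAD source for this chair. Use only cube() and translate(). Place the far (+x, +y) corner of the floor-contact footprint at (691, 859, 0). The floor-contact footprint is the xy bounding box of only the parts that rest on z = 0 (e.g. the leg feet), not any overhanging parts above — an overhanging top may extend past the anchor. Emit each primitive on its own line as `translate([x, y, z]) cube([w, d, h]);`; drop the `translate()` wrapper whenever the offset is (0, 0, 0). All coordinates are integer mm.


// leg_h = 451 - 36 = 415
// arm post h = 185 - 35 = 150
translate([281, 456, 415]) cube([410, 403, 36]);
translate([281, 456, 0]) cube([41, 41, 415]);
translate([650, 456, 0]) cube([41, 41, 415]);
translate([281, 818, 0]) cube([41, 41, 415]);
translate([650, 818, 0]) cube([41, 41, 415]);
translate([281, 836, 451]) cube([410, 23, 418]);
translate([281, 456, 601]) cube([35, 380, 35]);
translate([656, 456, 601]) cube([35, 380, 35]);
translate([281, 456, 451]) cube([35, 35, 150]);
translate([656, 456, 451]) cube([35, 35, 150]);


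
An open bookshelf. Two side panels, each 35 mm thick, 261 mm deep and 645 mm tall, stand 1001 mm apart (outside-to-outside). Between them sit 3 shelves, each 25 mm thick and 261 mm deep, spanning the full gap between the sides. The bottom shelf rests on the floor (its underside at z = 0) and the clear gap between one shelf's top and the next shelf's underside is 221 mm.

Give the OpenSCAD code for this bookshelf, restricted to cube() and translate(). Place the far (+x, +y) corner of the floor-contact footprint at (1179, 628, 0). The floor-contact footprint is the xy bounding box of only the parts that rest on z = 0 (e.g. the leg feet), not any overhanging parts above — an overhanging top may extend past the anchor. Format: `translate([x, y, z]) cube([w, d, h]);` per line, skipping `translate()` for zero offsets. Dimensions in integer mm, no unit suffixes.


translate([178, 367, 0]) cube([35, 261, 645]);
translate([1144, 367, 0]) cube([35, 261, 645]);
translate([213, 367, 0]) cube([931, 261, 25]);
translate([213, 367, 246]) cube([931, 261, 25]);
translate([213, 367, 492]) cube([931, 261, 25]);


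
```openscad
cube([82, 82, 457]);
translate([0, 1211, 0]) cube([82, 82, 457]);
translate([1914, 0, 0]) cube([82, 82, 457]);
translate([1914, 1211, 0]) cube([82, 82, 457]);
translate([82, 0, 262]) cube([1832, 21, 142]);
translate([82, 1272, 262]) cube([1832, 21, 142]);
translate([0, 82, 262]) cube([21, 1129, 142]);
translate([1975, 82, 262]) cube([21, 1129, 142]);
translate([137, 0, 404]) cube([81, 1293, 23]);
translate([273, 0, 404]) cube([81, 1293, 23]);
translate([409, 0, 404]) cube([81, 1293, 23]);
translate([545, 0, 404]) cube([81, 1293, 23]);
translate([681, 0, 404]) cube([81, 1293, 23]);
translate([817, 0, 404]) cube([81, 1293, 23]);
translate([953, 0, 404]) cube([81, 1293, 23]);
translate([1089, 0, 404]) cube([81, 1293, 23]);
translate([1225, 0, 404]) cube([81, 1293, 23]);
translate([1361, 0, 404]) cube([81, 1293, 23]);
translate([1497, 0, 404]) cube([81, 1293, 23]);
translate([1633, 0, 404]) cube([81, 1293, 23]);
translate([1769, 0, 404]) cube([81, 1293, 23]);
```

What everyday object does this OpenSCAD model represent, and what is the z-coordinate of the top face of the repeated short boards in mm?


A bed frame. The slat-top height is 427 mm.

Four posts, four rails, and a row of slats — a bed frame. Slats sit on the rails at z = 262 + 142 = 404; with slat thickness 23, the top is 427 mm.


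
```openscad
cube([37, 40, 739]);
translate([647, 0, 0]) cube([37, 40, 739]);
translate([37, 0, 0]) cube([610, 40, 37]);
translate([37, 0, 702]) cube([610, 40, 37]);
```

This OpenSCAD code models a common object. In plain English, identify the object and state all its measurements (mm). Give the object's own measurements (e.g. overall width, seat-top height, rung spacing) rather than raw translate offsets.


A rectangular picture frame lying in the x–z plane (depth along y). The opening is 610 mm wide (x) by 665 mm tall (z), surrounded by a border 37 mm wide on all four sides. The frame is 40 mm deep and is made of two full-height vertical stiles with two horizontal rails fitted between them.


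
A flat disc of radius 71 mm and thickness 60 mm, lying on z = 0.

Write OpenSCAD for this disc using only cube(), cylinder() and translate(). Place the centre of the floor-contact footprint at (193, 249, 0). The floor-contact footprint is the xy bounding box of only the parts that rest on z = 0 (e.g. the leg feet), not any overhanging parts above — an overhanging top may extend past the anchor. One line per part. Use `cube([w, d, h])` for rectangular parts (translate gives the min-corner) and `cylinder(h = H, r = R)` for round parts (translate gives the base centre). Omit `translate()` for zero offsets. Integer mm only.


translate([193, 249, 0]) cylinder(h = 60, r = 71);


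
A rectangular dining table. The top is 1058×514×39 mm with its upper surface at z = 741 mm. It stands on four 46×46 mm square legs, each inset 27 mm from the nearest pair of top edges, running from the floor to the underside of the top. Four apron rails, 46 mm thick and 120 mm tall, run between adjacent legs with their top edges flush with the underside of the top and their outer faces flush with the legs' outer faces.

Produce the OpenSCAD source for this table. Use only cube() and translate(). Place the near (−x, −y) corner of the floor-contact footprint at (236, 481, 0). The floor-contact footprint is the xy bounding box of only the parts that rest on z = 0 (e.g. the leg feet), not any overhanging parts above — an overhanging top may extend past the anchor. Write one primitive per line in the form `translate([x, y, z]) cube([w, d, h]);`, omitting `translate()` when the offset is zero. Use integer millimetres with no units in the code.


// leg_h = 741 - 39 = 702
// apron z = 702 - 120 = 582
translate([209, 454, 702]) cube([1058, 514, 39]);
translate([236, 481, 0]) cube([46, 46, 702]);
translate([1194, 481, 0]) cube([46, 46, 702]);
translate([236, 895, 0]) cube([46, 46, 702]);
translate([1194, 895, 0]) cube([46, 46, 702]);
translate([282, 481, 582]) cube([912, 46, 120]);
translate([282, 895, 582]) cube([912, 46, 120]);
translate([236, 527, 582]) cube([46, 368, 120]);
translate([1194, 527, 582]) cube([46, 368, 120]);


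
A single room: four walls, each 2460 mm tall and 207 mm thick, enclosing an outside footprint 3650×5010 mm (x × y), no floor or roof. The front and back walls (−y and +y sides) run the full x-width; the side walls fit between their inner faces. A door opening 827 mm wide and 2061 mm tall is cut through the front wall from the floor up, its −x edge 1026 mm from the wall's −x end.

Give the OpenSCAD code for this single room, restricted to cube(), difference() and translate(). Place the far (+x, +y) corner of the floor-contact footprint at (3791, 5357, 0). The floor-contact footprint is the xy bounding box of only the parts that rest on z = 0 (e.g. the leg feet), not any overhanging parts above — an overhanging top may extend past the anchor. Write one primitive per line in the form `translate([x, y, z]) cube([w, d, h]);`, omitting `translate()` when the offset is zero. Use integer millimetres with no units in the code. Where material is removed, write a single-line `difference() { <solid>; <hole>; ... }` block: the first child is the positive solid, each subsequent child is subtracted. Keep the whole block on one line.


difference() { translate([141, 347, 0]) cube([3650, 207, 2460]); translate([1167, 347, 0]) cube([827, 207, 2061]); }
translate([141, 5150, 0]) cube([3650, 207, 2460]);
translate([141, 554, 0]) cube([207, 4596, 2460]);
translate([3584, 554, 0]) cube([207, 4596, 2460]);


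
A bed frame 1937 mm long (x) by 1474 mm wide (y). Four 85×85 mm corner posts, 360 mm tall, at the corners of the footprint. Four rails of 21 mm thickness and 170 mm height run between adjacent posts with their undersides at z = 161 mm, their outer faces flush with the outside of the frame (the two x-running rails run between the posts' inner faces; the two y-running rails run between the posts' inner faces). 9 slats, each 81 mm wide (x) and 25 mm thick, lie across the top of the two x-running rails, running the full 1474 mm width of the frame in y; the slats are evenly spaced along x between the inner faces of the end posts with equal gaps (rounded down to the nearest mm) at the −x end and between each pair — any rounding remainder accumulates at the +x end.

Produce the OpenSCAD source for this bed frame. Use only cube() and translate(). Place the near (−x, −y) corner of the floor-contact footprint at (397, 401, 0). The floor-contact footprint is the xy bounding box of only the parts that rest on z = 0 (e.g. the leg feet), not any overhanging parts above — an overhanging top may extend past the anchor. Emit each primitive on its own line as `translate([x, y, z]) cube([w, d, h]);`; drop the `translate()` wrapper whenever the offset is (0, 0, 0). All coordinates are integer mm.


translate([397, 401, 0]) cube([85, 85, 360]);
translate([397, 1790, 0]) cube([85, 85, 360]);
translate([2249, 401, 0]) cube([85, 85, 360]);
translate([2249, 1790, 0]) cube([85, 85, 360]);
translate([482, 401, 161]) cube([1767, 21, 170]);
translate([482, 1854, 161]) cube([1767, 21, 170]);
translate([397, 486, 161]) cube([21, 1304, 170]);
translate([2313, 486, 161]) cube([21, 1304, 170]);
translate([585, 401, 331]) cube([81, 1474, 25]);
translate([769, 401, 331]) cube([81, 1474, 25]);
translate([953, 401, 331]) cube([81, 1474, 25]);
translate([1137, 401, 331]) cube([81, 1474, 25]);
translate([1321, 401, 331]) cube([81, 1474, 25]);
translate([1505, 401, 331]) cube([81, 1474, 25]);
translate([1689, 401, 331]) cube([81, 1474, 25]);
translate([1873, 401, 331]) cube([81, 1474, 25]);
translate([2057, 401, 331]) cube([81, 1474, 25]);


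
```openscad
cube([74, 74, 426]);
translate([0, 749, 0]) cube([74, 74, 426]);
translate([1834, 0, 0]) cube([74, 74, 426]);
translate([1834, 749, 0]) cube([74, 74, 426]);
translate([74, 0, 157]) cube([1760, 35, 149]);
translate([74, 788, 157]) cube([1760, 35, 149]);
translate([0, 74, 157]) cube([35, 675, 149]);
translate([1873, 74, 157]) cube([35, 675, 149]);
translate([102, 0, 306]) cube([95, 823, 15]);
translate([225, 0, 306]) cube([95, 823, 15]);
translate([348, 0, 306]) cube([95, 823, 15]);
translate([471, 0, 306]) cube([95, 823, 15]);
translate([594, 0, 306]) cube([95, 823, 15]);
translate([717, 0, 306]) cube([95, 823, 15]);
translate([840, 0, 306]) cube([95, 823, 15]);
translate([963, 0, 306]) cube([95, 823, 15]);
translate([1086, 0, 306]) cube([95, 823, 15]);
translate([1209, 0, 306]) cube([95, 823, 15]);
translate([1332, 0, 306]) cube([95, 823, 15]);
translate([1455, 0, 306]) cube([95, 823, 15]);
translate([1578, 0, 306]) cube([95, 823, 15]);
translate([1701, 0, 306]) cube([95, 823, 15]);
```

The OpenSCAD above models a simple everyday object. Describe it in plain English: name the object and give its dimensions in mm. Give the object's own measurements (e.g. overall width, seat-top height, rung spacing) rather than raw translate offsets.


A bed frame 1908 mm long (x) by 823 mm wide (y). Four 74×74 mm corner posts, 426 mm tall, at the corners of the footprint. Four rails of 35 mm thickness and 149 mm height run between adjacent posts with their undersides at z = 157 mm, their outer faces flush with the outside of the frame (the two x-running rails run between the posts' inner faces; the two y-running rails run between the posts' inner faces). 14 slats, each 95 mm wide (x) and 15 mm thick, lie across the top of the two x-running rails, running the full 823 mm width of the frame in y; along x they sit between the end posts with a 28 mm gap after the −x posts and between neighbouring slats, leaving 38 mm before the +x posts.


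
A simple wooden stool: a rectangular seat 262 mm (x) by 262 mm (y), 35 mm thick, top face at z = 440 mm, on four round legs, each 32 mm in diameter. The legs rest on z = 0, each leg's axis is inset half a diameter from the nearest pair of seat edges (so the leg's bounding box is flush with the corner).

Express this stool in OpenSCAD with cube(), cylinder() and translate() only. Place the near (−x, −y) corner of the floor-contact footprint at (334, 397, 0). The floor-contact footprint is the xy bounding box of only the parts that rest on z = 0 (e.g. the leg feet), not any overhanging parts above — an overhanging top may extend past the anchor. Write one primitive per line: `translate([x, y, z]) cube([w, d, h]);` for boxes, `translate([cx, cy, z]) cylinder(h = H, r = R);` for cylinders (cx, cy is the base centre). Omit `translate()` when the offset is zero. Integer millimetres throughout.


translate([334, 397, 405]) cube([262, 262, 35]);
translate([350, 413, 0]) cylinder(h = 405, r = 16);
translate([580, 413, 0]) cylinder(h = 405, r = 16);
translate([350, 643, 0]) cylinder(h = 405, r = 16);
translate([580, 643, 0]) cylinder(h = 405, r = 16);


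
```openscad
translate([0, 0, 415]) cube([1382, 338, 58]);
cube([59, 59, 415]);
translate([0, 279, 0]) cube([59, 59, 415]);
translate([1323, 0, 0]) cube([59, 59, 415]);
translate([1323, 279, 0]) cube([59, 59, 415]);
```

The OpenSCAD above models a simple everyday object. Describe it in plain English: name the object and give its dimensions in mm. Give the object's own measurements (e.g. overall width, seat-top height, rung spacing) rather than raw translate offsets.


A bench: a 1382×338 mm seat slab, 58 mm thick, top at z = 473 mm, on four 59×59 mm square legs flush with the seat corners and standing on z = 0.


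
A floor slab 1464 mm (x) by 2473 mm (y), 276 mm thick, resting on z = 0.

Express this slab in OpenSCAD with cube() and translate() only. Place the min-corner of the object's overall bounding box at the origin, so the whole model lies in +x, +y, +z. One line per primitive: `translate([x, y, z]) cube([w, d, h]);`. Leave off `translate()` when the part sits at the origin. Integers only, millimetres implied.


cube([1464, 2473, 276]);
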